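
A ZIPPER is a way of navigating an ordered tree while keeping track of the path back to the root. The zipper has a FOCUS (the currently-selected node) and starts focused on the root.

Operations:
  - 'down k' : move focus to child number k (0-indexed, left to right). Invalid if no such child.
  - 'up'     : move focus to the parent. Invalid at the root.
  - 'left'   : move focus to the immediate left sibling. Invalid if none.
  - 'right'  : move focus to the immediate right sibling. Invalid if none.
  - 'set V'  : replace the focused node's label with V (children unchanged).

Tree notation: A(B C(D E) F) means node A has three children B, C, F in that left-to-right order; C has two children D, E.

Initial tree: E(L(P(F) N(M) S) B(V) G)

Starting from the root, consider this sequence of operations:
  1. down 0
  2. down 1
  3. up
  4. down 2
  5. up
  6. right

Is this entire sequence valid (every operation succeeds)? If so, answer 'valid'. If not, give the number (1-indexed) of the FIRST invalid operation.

Answer: valid

Derivation:
Step 1 (down 0): focus=L path=0 depth=1 children=['P', 'N', 'S'] left=[] right=['B', 'G'] parent=E
Step 2 (down 1): focus=N path=0/1 depth=2 children=['M'] left=['P'] right=['S'] parent=L
Step 3 (up): focus=L path=0 depth=1 children=['P', 'N', 'S'] left=[] right=['B', 'G'] parent=E
Step 4 (down 2): focus=S path=0/2 depth=2 children=[] left=['P', 'N'] right=[] parent=L
Step 5 (up): focus=L path=0 depth=1 children=['P', 'N', 'S'] left=[] right=['B', 'G'] parent=E
Step 6 (right): focus=B path=1 depth=1 children=['V'] left=['L'] right=['G'] parent=E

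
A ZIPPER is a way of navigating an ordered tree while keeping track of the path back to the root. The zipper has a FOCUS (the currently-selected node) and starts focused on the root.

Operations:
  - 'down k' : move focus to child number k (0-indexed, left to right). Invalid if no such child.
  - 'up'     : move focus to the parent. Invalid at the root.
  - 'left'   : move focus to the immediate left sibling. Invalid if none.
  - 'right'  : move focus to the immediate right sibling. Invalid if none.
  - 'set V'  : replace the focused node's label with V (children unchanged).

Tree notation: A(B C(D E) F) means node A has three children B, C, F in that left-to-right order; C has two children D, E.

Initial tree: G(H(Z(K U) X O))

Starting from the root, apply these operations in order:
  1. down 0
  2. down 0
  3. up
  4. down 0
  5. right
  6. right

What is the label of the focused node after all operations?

Answer: O

Derivation:
Step 1 (down 0): focus=H path=0 depth=1 children=['Z', 'X', 'O'] left=[] right=[] parent=G
Step 2 (down 0): focus=Z path=0/0 depth=2 children=['K', 'U'] left=[] right=['X', 'O'] parent=H
Step 3 (up): focus=H path=0 depth=1 children=['Z', 'X', 'O'] left=[] right=[] parent=G
Step 4 (down 0): focus=Z path=0/0 depth=2 children=['K', 'U'] left=[] right=['X', 'O'] parent=H
Step 5 (right): focus=X path=0/1 depth=2 children=[] left=['Z'] right=['O'] parent=H
Step 6 (right): focus=O path=0/2 depth=2 children=[] left=['Z', 'X'] right=[] parent=H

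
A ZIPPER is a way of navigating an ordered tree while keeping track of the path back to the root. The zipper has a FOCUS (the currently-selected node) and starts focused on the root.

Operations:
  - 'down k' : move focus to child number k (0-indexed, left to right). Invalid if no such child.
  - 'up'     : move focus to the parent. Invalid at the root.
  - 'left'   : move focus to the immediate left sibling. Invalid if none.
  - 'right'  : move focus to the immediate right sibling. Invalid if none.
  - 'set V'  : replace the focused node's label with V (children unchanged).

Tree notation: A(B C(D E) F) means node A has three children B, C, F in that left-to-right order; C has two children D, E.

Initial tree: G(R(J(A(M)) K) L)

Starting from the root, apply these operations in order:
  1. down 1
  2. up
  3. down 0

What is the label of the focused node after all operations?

Step 1 (down 1): focus=L path=1 depth=1 children=[] left=['R'] right=[] parent=G
Step 2 (up): focus=G path=root depth=0 children=['R', 'L'] (at root)
Step 3 (down 0): focus=R path=0 depth=1 children=['J', 'K'] left=[] right=['L'] parent=G

Answer: R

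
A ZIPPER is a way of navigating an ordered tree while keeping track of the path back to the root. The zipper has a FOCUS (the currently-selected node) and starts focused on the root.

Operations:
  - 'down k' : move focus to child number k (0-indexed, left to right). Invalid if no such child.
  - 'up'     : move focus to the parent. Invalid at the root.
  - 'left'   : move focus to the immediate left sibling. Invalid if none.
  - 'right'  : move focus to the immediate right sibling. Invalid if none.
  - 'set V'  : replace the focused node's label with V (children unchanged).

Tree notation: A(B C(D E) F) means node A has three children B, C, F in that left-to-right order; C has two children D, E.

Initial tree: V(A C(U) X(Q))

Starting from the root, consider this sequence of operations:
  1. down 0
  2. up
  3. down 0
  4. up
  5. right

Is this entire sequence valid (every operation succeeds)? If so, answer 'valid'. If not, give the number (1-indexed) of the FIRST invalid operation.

Answer: 5

Derivation:
Step 1 (down 0): focus=A path=0 depth=1 children=[] left=[] right=['C', 'X'] parent=V
Step 2 (up): focus=V path=root depth=0 children=['A', 'C', 'X'] (at root)
Step 3 (down 0): focus=A path=0 depth=1 children=[] left=[] right=['C', 'X'] parent=V
Step 4 (up): focus=V path=root depth=0 children=['A', 'C', 'X'] (at root)
Step 5 (right): INVALID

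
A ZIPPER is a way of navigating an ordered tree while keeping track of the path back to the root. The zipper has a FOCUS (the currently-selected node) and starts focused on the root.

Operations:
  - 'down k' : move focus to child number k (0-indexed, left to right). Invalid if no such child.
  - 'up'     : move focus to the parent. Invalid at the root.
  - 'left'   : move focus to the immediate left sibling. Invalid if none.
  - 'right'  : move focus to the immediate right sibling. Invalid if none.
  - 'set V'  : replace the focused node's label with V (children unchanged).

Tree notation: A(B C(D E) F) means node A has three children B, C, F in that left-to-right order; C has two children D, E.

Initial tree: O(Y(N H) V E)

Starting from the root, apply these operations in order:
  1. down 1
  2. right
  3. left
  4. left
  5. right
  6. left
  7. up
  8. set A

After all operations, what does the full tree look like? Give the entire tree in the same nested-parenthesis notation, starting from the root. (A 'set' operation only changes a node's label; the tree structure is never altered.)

Answer: A(Y(N H) V E)

Derivation:
Step 1 (down 1): focus=V path=1 depth=1 children=[] left=['Y'] right=['E'] parent=O
Step 2 (right): focus=E path=2 depth=1 children=[] left=['Y', 'V'] right=[] parent=O
Step 3 (left): focus=V path=1 depth=1 children=[] left=['Y'] right=['E'] parent=O
Step 4 (left): focus=Y path=0 depth=1 children=['N', 'H'] left=[] right=['V', 'E'] parent=O
Step 5 (right): focus=V path=1 depth=1 children=[] left=['Y'] right=['E'] parent=O
Step 6 (left): focus=Y path=0 depth=1 children=['N', 'H'] left=[] right=['V', 'E'] parent=O
Step 7 (up): focus=O path=root depth=0 children=['Y', 'V', 'E'] (at root)
Step 8 (set A): focus=A path=root depth=0 children=['Y', 'V', 'E'] (at root)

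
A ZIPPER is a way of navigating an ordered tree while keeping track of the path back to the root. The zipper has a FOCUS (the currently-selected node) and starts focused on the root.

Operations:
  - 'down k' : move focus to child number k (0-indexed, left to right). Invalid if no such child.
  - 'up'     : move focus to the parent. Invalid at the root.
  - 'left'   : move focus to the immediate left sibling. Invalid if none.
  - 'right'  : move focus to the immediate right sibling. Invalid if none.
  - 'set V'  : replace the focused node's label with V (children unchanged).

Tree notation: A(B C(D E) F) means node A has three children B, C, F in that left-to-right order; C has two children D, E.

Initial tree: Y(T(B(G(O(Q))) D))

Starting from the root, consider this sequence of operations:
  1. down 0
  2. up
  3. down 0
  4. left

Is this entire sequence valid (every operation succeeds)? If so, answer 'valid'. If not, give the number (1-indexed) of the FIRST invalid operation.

Answer: 4

Derivation:
Step 1 (down 0): focus=T path=0 depth=1 children=['B', 'D'] left=[] right=[] parent=Y
Step 2 (up): focus=Y path=root depth=0 children=['T'] (at root)
Step 3 (down 0): focus=T path=0 depth=1 children=['B', 'D'] left=[] right=[] parent=Y
Step 4 (left): INVALID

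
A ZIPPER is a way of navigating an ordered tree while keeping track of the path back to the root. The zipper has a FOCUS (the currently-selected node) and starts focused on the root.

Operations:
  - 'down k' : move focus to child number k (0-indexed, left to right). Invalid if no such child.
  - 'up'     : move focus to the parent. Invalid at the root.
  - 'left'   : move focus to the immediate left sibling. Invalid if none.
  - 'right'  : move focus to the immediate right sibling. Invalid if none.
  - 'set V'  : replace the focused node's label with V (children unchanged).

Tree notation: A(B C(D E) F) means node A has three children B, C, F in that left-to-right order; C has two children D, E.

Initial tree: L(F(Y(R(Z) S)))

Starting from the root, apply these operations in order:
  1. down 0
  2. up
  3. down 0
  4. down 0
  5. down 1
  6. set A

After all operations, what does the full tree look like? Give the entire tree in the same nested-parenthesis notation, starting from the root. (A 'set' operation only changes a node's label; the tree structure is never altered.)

Step 1 (down 0): focus=F path=0 depth=1 children=['Y'] left=[] right=[] parent=L
Step 2 (up): focus=L path=root depth=0 children=['F'] (at root)
Step 3 (down 0): focus=F path=0 depth=1 children=['Y'] left=[] right=[] parent=L
Step 4 (down 0): focus=Y path=0/0 depth=2 children=['R', 'S'] left=[] right=[] parent=F
Step 5 (down 1): focus=S path=0/0/1 depth=3 children=[] left=['R'] right=[] parent=Y
Step 6 (set A): focus=A path=0/0/1 depth=3 children=[] left=['R'] right=[] parent=Y

Answer: L(F(Y(R(Z) A)))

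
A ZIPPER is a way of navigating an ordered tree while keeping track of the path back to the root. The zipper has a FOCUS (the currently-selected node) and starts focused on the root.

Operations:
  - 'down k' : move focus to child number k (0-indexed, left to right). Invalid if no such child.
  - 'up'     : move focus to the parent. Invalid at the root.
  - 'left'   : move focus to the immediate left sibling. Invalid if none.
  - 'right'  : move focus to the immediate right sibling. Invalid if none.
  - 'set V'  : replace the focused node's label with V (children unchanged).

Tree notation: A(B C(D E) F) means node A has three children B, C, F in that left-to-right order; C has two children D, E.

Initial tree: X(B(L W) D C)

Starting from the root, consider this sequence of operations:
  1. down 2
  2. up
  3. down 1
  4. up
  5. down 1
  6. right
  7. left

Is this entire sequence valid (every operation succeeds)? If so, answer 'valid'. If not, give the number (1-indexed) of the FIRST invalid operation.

Answer: valid

Derivation:
Step 1 (down 2): focus=C path=2 depth=1 children=[] left=['B', 'D'] right=[] parent=X
Step 2 (up): focus=X path=root depth=0 children=['B', 'D', 'C'] (at root)
Step 3 (down 1): focus=D path=1 depth=1 children=[] left=['B'] right=['C'] parent=X
Step 4 (up): focus=X path=root depth=0 children=['B', 'D', 'C'] (at root)
Step 5 (down 1): focus=D path=1 depth=1 children=[] left=['B'] right=['C'] parent=X
Step 6 (right): focus=C path=2 depth=1 children=[] left=['B', 'D'] right=[] parent=X
Step 7 (left): focus=D path=1 depth=1 children=[] left=['B'] right=['C'] parent=X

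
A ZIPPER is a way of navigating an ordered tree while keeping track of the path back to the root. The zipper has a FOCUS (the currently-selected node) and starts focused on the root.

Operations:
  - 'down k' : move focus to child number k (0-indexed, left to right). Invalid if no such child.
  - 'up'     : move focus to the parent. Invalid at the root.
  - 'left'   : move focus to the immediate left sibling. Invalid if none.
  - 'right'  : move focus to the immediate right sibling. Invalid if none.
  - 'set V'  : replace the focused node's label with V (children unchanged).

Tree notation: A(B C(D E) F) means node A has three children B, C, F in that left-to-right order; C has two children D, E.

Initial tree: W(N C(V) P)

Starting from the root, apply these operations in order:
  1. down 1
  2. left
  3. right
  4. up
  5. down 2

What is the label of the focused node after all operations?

Step 1 (down 1): focus=C path=1 depth=1 children=['V'] left=['N'] right=['P'] parent=W
Step 2 (left): focus=N path=0 depth=1 children=[] left=[] right=['C', 'P'] parent=W
Step 3 (right): focus=C path=1 depth=1 children=['V'] left=['N'] right=['P'] parent=W
Step 4 (up): focus=W path=root depth=0 children=['N', 'C', 'P'] (at root)
Step 5 (down 2): focus=P path=2 depth=1 children=[] left=['N', 'C'] right=[] parent=W

Answer: P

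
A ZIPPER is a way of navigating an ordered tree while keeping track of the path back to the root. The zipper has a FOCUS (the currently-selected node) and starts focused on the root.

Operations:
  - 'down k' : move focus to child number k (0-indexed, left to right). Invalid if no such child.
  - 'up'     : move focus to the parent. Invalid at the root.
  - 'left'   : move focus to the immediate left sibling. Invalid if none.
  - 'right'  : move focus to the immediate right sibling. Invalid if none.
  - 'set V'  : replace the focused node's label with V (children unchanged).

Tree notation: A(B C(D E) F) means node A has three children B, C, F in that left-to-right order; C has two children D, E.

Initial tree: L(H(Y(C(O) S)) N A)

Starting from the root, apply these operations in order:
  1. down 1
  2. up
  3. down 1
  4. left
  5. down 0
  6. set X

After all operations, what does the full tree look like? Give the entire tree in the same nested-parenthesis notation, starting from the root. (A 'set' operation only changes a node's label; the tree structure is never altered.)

Answer: L(H(X(C(O) S)) N A)

Derivation:
Step 1 (down 1): focus=N path=1 depth=1 children=[] left=['H'] right=['A'] parent=L
Step 2 (up): focus=L path=root depth=0 children=['H', 'N', 'A'] (at root)
Step 3 (down 1): focus=N path=1 depth=1 children=[] left=['H'] right=['A'] parent=L
Step 4 (left): focus=H path=0 depth=1 children=['Y'] left=[] right=['N', 'A'] parent=L
Step 5 (down 0): focus=Y path=0/0 depth=2 children=['C', 'S'] left=[] right=[] parent=H
Step 6 (set X): focus=X path=0/0 depth=2 children=['C', 'S'] left=[] right=[] parent=H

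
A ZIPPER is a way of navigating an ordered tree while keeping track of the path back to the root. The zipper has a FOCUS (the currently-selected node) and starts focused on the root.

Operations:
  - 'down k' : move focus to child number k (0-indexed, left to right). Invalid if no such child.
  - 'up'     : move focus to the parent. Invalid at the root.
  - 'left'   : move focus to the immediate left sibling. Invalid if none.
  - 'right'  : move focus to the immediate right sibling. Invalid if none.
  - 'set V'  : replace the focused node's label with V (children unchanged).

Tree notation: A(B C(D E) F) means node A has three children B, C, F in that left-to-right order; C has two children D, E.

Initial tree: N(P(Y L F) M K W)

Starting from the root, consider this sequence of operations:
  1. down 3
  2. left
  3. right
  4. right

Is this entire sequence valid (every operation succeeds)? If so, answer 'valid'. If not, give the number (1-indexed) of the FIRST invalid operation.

Step 1 (down 3): focus=W path=3 depth=1 children=[] left=['P', 'M', 'K'] right=[] parent=N
Step 2 (left): focus=K path=2 depth=1 children=[] left=['P', 'M'] right=['W'] parent=N
Step 3 (right): focus=W path=3 depth=1 children=[] left=['P', 'M', 'K'] right=[] parent=N
Step 4 (right): INVALID

Answer: 4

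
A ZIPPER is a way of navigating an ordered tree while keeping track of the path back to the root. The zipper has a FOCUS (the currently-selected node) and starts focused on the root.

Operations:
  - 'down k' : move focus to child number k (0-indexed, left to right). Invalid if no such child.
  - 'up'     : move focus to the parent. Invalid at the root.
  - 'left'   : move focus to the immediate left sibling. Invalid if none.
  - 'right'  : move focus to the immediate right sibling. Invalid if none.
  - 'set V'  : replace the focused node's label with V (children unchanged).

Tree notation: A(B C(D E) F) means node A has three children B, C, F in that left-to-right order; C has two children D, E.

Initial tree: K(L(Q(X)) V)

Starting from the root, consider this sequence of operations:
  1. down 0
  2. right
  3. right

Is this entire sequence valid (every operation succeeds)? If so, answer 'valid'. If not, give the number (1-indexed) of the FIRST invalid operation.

Step 1 (down 0): focus=L path=0 depth=1 children=['Q'] left=[] right=['V'] parent=K
Step 2 (right): focus=V path=1 depth=1 children=[] left=['L'] right=[] parent=K
Step 3 (right): INVALID

Answer: 3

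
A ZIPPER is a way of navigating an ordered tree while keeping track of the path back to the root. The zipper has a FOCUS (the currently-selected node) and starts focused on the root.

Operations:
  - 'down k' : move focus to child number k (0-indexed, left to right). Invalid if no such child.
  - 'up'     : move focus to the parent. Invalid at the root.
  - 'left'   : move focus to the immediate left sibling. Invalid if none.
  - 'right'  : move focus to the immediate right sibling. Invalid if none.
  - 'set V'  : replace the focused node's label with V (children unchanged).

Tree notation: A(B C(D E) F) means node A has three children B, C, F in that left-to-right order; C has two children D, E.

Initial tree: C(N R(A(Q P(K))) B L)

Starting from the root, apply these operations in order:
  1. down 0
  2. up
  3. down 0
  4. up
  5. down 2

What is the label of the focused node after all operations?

Answer: B

Derivation:
Step 1 (down 0): focus=N path=0 depth=1 children=[] left=[] right=['R', 'B', 'L'] parent=C
Step 2 (up): focus=C path=root depth=0 children=['N', 'R', 'B', 'L'] (at root)
Step 3 (down 0): focus=N path=0 depth=1 children=[] left=[] right=['R', 'B', 'L'] parent=C
Step 4 (up): focus=C path=root depth=0 children=['N', 'R', 'B', 'L'] (at root)
Step 5 (down 2): focus=B path=2 depth=1 children=[] left=['N', 'R'] right=['L'] parent=C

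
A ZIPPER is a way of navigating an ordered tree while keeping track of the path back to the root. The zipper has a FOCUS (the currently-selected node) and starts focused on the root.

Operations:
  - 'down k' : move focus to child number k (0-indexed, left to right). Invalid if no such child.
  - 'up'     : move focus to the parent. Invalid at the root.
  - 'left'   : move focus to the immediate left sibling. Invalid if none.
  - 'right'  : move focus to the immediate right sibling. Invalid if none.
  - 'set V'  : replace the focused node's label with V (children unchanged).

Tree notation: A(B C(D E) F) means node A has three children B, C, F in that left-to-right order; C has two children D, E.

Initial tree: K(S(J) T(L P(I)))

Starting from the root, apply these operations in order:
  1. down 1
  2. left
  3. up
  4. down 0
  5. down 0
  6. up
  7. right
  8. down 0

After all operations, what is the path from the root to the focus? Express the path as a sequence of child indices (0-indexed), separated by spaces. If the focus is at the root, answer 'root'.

Step 1 (down 1): focus=T path=1 depth=1 children=['L', 'P'] left=['S'] right=[] parent=K
Step 2 (left): focus=S path=0 depth=1 children=['J'] left=[] right=['T'] parent=K
Step 3 (up): focus=K path=root depth=0 children=['S', 'T'] (at root)
Step 4 (down 0): focus=S path=0 depth=1 children=['J'] left=[] right=['T'] parent=K
Step 5 (down 0): focus=J path=0/0 depth=2 children=[] left=[] right=[] parent=S
Step 6 (up): focus=S path=0 depth=1 children=['J'] left=[] right=['T'] parent=K
Step 7 (right): focus=T path=1 depth=1 children=['L', 'P'] left=['S'] right=[] parent=K
Step 8 (down 0): focus=L path=1/0 depth=2 children=[] left=[] right=['P'] parent=T

Answer: 1 0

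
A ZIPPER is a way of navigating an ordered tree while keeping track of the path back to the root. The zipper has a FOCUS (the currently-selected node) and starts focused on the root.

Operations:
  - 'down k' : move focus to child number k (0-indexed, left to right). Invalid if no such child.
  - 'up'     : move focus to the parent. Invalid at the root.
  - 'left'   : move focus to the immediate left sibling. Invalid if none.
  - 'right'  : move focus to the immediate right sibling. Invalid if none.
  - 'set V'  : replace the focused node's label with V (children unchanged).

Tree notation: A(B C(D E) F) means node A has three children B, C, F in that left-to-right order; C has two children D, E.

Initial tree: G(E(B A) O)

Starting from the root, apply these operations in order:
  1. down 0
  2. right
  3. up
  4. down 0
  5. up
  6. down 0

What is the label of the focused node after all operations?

Step 1 (down 0): focus=E path=0 depth=1 children=['B', 'A'] left=[] right=['O'] parent=G
Step 2 (right): focus=O path=1 depth=1 children=[] left=['E'] right=[] parent=G
Step 3 (up): focus=G path=root depth=0 children=['E', 'O'] (at root)
Step 4 (down 0): focus=E path=0 depth=1 children=['B', 'A'] left=[] right=['O'] parent=G
Step 5 (up): focus=G path=root depth=0 children=['E', 'O'] (at root)
Step 6 (down 0): focus=E path=0 depth=1 children=['B', 'A'] left=[] right=['O'] parent=G

Answer: E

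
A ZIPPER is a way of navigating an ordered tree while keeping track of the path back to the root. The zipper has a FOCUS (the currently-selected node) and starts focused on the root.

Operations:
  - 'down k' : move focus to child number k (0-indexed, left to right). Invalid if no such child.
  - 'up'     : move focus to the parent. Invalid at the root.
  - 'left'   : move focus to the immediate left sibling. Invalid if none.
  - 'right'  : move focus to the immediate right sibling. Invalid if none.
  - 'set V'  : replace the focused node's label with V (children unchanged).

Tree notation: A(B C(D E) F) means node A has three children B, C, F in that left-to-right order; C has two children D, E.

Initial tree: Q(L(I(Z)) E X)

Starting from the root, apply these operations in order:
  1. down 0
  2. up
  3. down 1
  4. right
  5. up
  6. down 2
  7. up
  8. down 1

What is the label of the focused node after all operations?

Answer: E

Derivation:
Step 1 (down 0): focus=L path=0 depth=1 children=['I'] left=[] right=['E', 'X'] parent=Q
Step 2 (up): focus=Q path=root depth=0 children=['L', 'E', 'X'] (at root)
Step 3 (down 1): focus=E path=1 depth=1 children=[] left=['L'] right=['X'] parent=Q
Step 4 (right): focus=X path=2 depth=1 children=[] left=['L', 'E'] right=[] parent=Q
Step 5 (up): focus=Q path=root depth=0 children=['L', 'E', 'X'] (at root)
Step 6 (down 2): focus=X path=2 depth=1 children=[] left=['L', 'E'] right=[] parent=Q
Step 7 (up): focus=Q path=root depth=0 children=['L', 'E', 'X'] (at root)
Step 8 (down 1): focus=E path=1 depth=1 children=[] left=['L'] right=['X'] parent=Q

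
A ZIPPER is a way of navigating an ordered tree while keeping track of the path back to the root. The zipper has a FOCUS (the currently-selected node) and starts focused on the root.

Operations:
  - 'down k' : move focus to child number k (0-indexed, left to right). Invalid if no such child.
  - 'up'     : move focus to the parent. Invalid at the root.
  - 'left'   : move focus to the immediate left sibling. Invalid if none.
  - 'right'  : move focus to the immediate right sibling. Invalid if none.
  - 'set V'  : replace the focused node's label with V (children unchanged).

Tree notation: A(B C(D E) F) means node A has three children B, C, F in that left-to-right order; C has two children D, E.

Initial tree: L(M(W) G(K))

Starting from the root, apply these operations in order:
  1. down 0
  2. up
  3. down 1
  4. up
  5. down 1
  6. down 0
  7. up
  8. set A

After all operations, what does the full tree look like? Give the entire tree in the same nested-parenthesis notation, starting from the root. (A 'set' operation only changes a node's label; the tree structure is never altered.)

Step 1 (down 0): focus=M path=0 depth=1 children=['W'] left=[] right=['G'] parent=L
Step 2 (up): focus=L path=root depth=0 children=['M', 'G'] (at root)
Step 3 (down 1): focus=G path=1 depth=1 children=['K'] left=['M'] right=[] parent=L
Step 4 (up): focus=L path=root depth=0 children=['M', 'G'] (at root)
Step 5 (down 1): focus=G path=1 depth=1 children=['K'] left=['M'] right=[] parent=L
Step 6 (down 0): focus=K path=1/0 depth=2 children=[] left=[] right=[] parent=G
Step 7 (up): focus=G path=1 depth=1 children=['K'] left=['M'] right=[] parent=L
Step 8 (set A): focus=A path=1 depth=1 children=['K'] left=['M'] right=[] parent=L

Answer: L(M(W) A(K))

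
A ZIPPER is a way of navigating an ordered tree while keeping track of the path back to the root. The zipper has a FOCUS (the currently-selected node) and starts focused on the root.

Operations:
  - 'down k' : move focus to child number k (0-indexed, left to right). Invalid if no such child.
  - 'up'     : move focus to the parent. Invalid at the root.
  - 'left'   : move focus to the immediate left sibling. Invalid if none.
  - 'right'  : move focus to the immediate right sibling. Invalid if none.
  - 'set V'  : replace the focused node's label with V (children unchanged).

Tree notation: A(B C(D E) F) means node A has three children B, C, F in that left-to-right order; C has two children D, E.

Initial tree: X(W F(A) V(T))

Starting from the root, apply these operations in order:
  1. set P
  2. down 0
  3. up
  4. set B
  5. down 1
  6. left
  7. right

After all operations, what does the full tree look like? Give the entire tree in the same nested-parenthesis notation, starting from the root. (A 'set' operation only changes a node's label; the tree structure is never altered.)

Step 1 (set P): focus=P path=root depth=0 children=['W', 'F', 'V'] (at root)
Step 2 (down 0): focus=W path=0 depth=1 children=[] left=[] right=['F', 'V'] parent=P
Step 3 (up): focus=P path=root depth=0 children=['W', 'F', 'V'] (at root)
Step 4 (set B): focus=B path=root depth=0 children=['W', 'F', 'V'] (at root)
Step 5 (down 1): focus=F path=1 depth=1 children=['A'] left=['W'] right=['V'] parent=B
Step 6 (left): focus=W path=0 depth=1 children=[] left=[] right=['F', 'V'] parent=B
Step 7 (right): focus=F path=1 depth=1 children=['A'] left=['W'] right=['V'] parent=B

Answer: B(W F(A) V(T))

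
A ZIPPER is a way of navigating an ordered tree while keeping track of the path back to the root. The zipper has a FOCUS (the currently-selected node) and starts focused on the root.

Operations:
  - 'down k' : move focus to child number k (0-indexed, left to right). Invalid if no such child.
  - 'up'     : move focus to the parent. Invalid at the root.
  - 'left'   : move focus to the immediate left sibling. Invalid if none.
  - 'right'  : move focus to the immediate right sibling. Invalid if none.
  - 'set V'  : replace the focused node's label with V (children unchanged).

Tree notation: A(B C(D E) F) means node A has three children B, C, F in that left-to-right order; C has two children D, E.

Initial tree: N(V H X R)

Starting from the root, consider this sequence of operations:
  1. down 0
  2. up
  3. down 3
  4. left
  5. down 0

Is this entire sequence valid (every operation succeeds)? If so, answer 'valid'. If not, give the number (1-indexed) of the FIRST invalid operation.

Step 1 (down 0): focus=V path=0 depth=1 children=[] left=[] right=['H', 'X', 'R'] parent=N
Step 2 (up): focus=N path=root depth=0 children=['V', 'H', 'X', 'R'] (at root)
Step 3 (down 3): focus=R path=3 depth=1 children=[] left=['V', 'H', 'X'] right=[] parent=N
Step 4 (left): focus=X path=2 depth=1 children=[] left=['V', 'H'] right=['R'] parent=N
Step 5 (down 0): INVALID

Answer: 5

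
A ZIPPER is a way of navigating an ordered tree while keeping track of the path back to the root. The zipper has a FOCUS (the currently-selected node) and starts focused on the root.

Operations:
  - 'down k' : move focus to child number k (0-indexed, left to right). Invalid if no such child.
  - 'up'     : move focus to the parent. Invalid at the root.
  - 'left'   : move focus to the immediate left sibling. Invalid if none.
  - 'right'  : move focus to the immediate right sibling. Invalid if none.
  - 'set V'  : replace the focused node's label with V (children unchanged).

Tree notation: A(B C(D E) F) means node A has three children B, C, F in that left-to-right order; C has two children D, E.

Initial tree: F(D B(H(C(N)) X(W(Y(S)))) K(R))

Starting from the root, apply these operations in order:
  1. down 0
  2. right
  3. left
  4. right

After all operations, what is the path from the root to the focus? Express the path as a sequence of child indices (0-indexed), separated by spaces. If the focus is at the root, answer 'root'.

Answer: 1

Derivation:
Step 1 (down 0): focus=D path=0 depth=1 children=[] left=[] right=['B', 'K'] parent=F
Step 2 (right): focus=B path=1 depth=1 children=['H', 'X'] left=['D'] right=['K'] parent=F
Step 3 (left): focus=D path=0 depth=1 children=[] left=[] right=['B', 'K'] parent=F
Step 4 (right): focus=B path=1 depth=1 children=['H', 'X'] left=['D'] right=['K'] parent=F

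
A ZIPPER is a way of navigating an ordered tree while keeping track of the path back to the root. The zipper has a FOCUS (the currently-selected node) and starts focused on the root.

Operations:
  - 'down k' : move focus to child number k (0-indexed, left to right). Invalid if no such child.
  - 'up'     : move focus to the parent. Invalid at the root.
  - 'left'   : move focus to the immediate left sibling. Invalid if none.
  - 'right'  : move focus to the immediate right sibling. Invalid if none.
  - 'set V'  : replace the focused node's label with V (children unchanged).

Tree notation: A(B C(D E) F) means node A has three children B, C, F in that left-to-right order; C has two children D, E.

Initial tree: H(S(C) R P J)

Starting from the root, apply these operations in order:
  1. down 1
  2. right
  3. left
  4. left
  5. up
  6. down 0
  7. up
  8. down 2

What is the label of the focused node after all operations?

Answer: P

Derivation:
Step 1 (down 1): focus=R path=1 depth=1 children=[] left=['S'] right=['P', 'J'] parent=H
Step 2 (right): focus=P path=2 depth=1 children=[] left=['S', 'R'] right=['J'] parent=H
Step 3 (left): focus=R path=1 depth=1 children=[] left=['S'] right=['P', 'J'] parent=H
Step 4 (left): focus=S path=0 depth=1 children=['C'] left=[] right=['R', 'P', 'J'] parent=H
Step 5 (up): focus=H path=root depth=0 children=['S', 'R', 'P', 'J'] (at root)
Step 6 (down 0): focus=S path=0 depth=1 children=['C'] left=[] right=['R', 'P', 'J'] parent=H
Step 7 (up): focus=H path=root depth=0 children=['S', 'R', 'P', 'J'] (at root)
Step 8 (down 2): focus=P path=2 depth=1 children=[] left=['S', 'R'] right=['J'] parent=H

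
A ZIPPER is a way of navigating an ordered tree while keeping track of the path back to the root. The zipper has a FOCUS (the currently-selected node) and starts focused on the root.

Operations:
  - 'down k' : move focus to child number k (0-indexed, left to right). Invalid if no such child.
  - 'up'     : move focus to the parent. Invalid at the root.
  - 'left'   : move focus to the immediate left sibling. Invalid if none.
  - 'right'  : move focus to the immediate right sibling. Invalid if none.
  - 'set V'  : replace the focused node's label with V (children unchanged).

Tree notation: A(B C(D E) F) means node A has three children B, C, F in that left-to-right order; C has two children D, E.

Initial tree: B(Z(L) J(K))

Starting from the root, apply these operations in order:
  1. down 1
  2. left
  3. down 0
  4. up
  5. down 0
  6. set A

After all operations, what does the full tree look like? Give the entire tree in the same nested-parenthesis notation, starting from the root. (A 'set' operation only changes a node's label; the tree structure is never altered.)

Step 1 (down 1): focus=J path=1 depth=1 children=['K'] left=['Z'] right=[] parent=B
Step 2 (left): focus=Z path=0 depth=1 children=['L'] left=[] right=['J'] parent=B
Step 3 (down 0): focus=L path=0/0 depth=2 children=[] left=[] right=[] parent=Z
Step 4 (up): focus=Z path=0 depth=1 children=['L'] left=[] right=['J'] parent=B
Step 5 (down 0): focus=L path=0/0 depth=2 children=[] left=[] right=[] parent=Z
Step 6 (set A): focus=A path=0/0 depth=2 children=[] left=[] right=[] parent=Z

Answer: B(Z(A) J(K))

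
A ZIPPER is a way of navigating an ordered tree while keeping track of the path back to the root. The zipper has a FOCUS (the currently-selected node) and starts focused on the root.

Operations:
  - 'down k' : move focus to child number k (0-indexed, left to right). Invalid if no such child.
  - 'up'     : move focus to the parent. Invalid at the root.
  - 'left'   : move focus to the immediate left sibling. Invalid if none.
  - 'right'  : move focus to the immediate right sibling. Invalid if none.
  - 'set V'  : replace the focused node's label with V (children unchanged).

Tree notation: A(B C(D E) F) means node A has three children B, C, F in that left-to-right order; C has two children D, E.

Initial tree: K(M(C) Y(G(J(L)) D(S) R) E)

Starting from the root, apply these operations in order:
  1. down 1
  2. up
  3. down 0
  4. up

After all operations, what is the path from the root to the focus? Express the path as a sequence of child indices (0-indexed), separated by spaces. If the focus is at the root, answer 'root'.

Answer: root

Derivation:
Step 1 (down 1): focus=Y path=1 depth=1 children=['G', 'D', 'R'] left=['M'] right=['E'] parent=K
Step 2 (up): focus=K path=root depth=0 children=['M', 'Y', 'E'] (at root)
Step 3 (down 0): focus=M path=0 depth=1 children=['C'] left=[] right=['Y', 'E'] parent=K
Step 4 (up): focus=K path=root depth=0 children=['M', 'Y', 'E'] (at root)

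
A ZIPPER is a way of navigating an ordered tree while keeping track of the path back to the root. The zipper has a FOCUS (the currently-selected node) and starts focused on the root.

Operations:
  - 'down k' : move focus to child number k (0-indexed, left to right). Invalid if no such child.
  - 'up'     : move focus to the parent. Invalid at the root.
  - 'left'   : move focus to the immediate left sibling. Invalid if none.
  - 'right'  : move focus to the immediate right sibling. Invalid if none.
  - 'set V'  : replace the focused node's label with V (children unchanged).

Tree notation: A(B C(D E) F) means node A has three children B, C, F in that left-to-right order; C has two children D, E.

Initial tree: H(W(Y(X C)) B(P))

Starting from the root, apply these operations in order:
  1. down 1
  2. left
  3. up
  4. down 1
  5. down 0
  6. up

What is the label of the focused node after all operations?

Answer: B

Derivation:
Step 1 (down 1): focus=B path=1 depth=1 children=['P'] left=['W'] right=[] parent=H
Step 2 (left): focus=W path=0 depth=1 children=['Y'] left=[] right=['B'] parent=H
Step 3 (up): focus=H path=root depth=0 children=['W', 'B'] (at root)
Step 4 (down 1): focus=B path=1 depth=1 children=['P'] left=['W'] right=[] parent=H
Step 5 (down 0): focus=P path=1/0 depth=2 children=[] left=[] right=[] parent=B
Step 6 (up): focus=B path=1 depth=1 children=['P'] left=['W'] right=[] parent=H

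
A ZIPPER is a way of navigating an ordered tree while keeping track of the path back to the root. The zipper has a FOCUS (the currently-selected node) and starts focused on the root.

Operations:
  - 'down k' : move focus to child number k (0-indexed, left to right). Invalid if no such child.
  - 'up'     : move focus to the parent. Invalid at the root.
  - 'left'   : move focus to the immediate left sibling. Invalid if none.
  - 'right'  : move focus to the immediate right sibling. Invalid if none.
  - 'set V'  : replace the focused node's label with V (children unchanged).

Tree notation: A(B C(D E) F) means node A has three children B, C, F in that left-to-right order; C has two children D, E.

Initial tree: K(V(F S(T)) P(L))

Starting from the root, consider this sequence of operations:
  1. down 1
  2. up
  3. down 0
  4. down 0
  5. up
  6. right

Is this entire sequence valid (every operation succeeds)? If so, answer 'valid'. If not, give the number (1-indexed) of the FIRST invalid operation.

Step 1 (down 1): focus=P path=1 depth=1 children=['L'] left=['V'] right=[] parent=K
Step 2 (up): focus=K path=root depth=0 children=['V', 'P'] (at root)
Step 3 (down 0): focus=V path=0 depth=1 children=['F', 'S'] left=[] right=['P'] parent=K
Step 4 (down 0): focus=F path=0/0 depth=2 children=[] left=[] right=['S'] parent=V
Step 5 (up): focus=V path=0 depth=1 children=['F', 'S'] left=[] right=['P'] parent=K
Step 6 (right): focus=P path=1 depth=1 children=['L'] left=['V'] right=[] parent=K

Answer: valid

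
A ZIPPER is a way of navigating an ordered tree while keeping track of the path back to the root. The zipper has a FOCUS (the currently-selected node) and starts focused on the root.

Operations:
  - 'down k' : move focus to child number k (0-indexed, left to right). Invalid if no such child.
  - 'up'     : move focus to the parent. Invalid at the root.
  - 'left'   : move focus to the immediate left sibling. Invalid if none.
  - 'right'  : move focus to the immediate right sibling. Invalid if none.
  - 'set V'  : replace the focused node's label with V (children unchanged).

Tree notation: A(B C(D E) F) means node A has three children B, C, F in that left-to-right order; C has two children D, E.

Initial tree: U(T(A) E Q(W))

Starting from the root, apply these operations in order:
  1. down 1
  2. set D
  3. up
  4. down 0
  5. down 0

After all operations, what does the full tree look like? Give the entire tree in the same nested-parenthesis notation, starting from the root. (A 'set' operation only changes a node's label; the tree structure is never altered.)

Step 1 (down 1): focus=E path=1 depth=1 children=[] left=['T'] right=['Q'] parent=U
Step 2 (set D): focus=D path=1 depth=1 children=[] left=['T'] right=['Q'] parent=U
Step 3 (up): focus=U path=root depth=0 children=['T', 'D', 'Q'] (at root)
Step 4 (down 0): focus=T path=0 depth=1 children=['A'] left=[] right=['D', 'Q'] parent=U
Step 5 (down 0): focus=A path=0/0 depth=2 children=[] left=[] right=[] parent=T

Answer: U(T(A) D Q(W))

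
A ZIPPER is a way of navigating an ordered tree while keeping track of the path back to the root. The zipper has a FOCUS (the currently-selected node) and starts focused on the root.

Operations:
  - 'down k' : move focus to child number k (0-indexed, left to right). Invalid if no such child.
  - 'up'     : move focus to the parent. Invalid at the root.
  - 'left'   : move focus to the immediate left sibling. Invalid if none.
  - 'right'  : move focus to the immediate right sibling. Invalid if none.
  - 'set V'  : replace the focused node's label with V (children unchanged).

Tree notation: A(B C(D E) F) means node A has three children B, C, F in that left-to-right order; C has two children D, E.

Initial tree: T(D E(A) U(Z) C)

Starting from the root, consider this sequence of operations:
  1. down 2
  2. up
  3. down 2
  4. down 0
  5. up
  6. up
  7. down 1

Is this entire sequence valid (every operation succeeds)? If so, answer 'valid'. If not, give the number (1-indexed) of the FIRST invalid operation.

Answer: valid

Derivation:
Step 1 (down 2): focus=U path=2 depth=1 children=['Z'] left=['D', 'E'] right=['C'] parent=T
Step 2 (up): focus=T path=root depth=0 children=['D', 'E', 'U', 'C'] (at root)
Step 3 (down 2): focus=U path=2 depth=1 children=['Z'] left=['D', 'E'] right=['C'] parent=T
Step 4 (down 0): focus=Z path=2/0 depth=2 children=[] left=[] right=[] parent=U
Step 5 (up): focus=U path=2 depth=1 children=['Z'] left=['D', 'E'] right=['C'] parent=T
Step 6 (up): focus=T path=root depth=0 children=['D', 'E', 'U', 'C'] (at root)
Step 7 (down 1): focus=E path=1 depth=1 children=['A'] left=['D'] right=['U', 'C'] parent=T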